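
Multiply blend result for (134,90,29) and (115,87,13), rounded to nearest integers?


Multiply: C = A×B/255, rounded to nearest integer
R: 134×115/255 = 15410/255 ≈ 60.431 → 60
G: 90×87/255 = 7830/255 ≈ 30.706 → 31
B: 29×13/255 = 377/255 ≈ 1.478 → 1
= RGB(60, 31, 1)


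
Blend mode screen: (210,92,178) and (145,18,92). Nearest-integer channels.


Screen: C = 255 - (255-A)×(255-B)/255, rounded to nearest integer
R: 255 - (255-210)×(255-145)/255 = 255 - 4950/255 ≈ 255 - 19.412 = 235.588 → 236
G: 255 - (255-92)×(255-18)/255 = 255 - 38631/255 ≈ 255 - 151.494 = 103.506 → 104
B: 255 - (255-178)×(255-92)/255 = 255 - 12551/255 ≈ 255 - 49.220 = 205.780 → 206
= RGB(236, 104, 206)


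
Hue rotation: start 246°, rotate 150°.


New hue = (H + rotation) mod 360
New hue = (246 + 150) mod 360
= 396 mod 360
= 36°


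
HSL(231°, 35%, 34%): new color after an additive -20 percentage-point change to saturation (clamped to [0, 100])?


Original S = 35%
Adjustment = -20 percentage points
New S = 35 + (-20) = 15
Clamp to [0, 100] → 15
= HSL(231°, 15%, 34%)


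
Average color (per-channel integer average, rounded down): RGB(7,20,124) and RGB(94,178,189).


Midpoint: each channel = ⌊(C₁+C₂)/2⌋
R: ⌊(7+94)/2⌋ = 50
G: ⌊(20+178)/2⌋ = 99
B: ⌊(124+189)/2⌋ = 156
= RGB(50, 99, 156)


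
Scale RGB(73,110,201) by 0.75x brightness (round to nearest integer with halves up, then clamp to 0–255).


Multiply each channel by 0.75, round half up, clamp to [0, 255]
R: 73×0.75 = 54.75 → round → 55
G: 110×0.75 = 82.5 → round → 83
B: 201×0.75 = 150.75 → round → 151
= RGB(55, 83, 151)


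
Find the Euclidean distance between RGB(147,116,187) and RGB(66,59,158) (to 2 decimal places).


d = √[(R₁-R₂)² + (G₁-G₂)² + (B₁-B₂)²]
d = √[(147-66)² + (116-59)² + (187-158)²]
d = √[6561 + 3249 + 841]
d = √10651
d ≈ 103.20


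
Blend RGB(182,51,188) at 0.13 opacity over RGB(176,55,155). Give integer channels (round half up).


C = α×F + (1-α)×B, with 1-α = 0.87
R: 0.13×182 + 0.87×176 = 23.66 + 153.12 = 176.78 → 177
G: 0.13×51 + 0.87×55 = 6.63 + 47.85 = 54.48 → 54
B: 0.13×188 + 0.87×155 = 24.44 + 134.85 = 159.29 → 159
= RGB(177, 54, 159)


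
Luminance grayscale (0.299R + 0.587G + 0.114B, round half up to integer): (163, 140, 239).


Gray = 0.299×R + 0.587×G + 0.114×B
Gray = 0.299×163 + 0.587×140 + 0.114×239
Gray = 48.737 + 82.180 + 27.246
Gray = 158.163 → round half up → 158
Gray = 158


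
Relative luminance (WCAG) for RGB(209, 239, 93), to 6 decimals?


Linearize each channel (sRGB transfer function): c = v/255; c_lin = c/12.92 if c ≤ 0.04045, else ((c+0.055)/1.055)^2.4
  R: 209/255 ≈ 0.819608 > 0.04045 → ((0.819608+0.055)/1.055)^2.4 ≈ 0.637597
  G: 239/255 ≈ 0.937255 > 0.04045 → ((0.937255+0.055)/1.055)^2.4 ≈ 0.863157
  B: 93/255 ≈ 0.364706 > 0.04045 → ((0.364706+0.055)/1.055)^2.4 ≈ 0.109462
R_lin = 0.637597, G_lin = 0.863157, B_lin = 0.109462
L = 0.2126×R + 0.7152×G + 0.0722×B
L = 0.2126×0.637597 + 0.7152×0.863157 + 0.0722×0.109462
L ≈ 0.760786


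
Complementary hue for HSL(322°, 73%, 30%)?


Complement = opposite side of color wheel = hue + 180°
H' = (322 + 180) mod 360 = 142°
S and L unchanged.
= HSL(142°, 73%, 30%)


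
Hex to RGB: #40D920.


40 → 64 (R)
D9 → 217 (G)
20 → 32 (B)
= RGB(64, 217, 32)


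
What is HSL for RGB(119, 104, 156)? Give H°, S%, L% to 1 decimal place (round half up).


Normalize: R'=119/255≈0.4667, G'=104/255≈0.4078, B'=156/255≈0.6118
Max=156/255, Min=104/255, Δ=Max-Min=52/255
L = (Max+Min)/2 = (156+104)/510 = 260/510 = 0.50980… → L = 51.0%
L > 0.5 → S = Δ/(2-Max-Min) = 52/(510-156-104) = 52/250 = 0.208 → S = 20.8%
(the 1/255 factors cancel in S and H, so raw channel differences can be used)
Max is B' → H = 60 × ((R-G)/Δ + 4) = 60 × ((119-104)/52 + 4)
  15/52 + 4 = 0.2884… + 4 = 4.2884…
  H = 60 × 4.2884… = 257.307…° → H = 257.3°
= HSL(257.3°, 20.8%, 51.0%)


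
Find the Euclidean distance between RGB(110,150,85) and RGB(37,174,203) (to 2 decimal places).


d = √[(R₁-R₂)² + (G₁-G₂)² + (B₁-B₂)²]
d = √[(110-37)² + (150-174)² + (85-203)²]
d = √[5329 + 576 + 13924]
d = √19829
d ≈ 140.82


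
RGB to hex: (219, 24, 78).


R = 219 → DB (hex)
G = 24 → 18 (hex)
B = 78 → 4E (hex)
Hex = #DB184E


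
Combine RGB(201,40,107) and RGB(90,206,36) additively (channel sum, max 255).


Additive: each channel = min(255, C₁+C₂)
R: 201+90 = 291 → 255
G: 40+206 = 246 → 246
B: 107+36 = 143 → 143
= RGB(255, 246, 143)


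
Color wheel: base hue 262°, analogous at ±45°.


Base hue: 262°
Left analog: (262 - 45) mod 360 = 217°
Right analog: (262 + 45) mod 360 = 307°
Analogous hues = 217° and 307°


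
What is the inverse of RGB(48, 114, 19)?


Invert: (255-R, 255-G, 255-B)
R: 255-48 = 207
G: 255-114 = 141
B: 255-19 = 236
= RGB(207, 141, 236)


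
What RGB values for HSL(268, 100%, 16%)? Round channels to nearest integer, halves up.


H=268°, S=1.00, L=0.16
C = (1-|2L-1|)×S = (1-|-0.68|)×1.00 = 0.32
H' = H/60 = 268/60 ≈ 4.4667; X = C×(1-|H' mod 2 - 1|) ≈ 0.1493
m = L - C/2 = 0.16 - 0.16 = 0
Sector ⌊H'⌋ = 4 → (R',G',B') = (≈0.1493, 0.0, 0.32)
RGB = ((R'+m)×255, (G'+m)×255, (B'+m)×255) = (38.08, 0.0, 81.6)
Round half up → RGB(38, 0, 82)


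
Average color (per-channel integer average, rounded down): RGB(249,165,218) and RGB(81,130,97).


Midpoint: each channel = ⌊(C₁+C₂)/2⌋
R: ⌊(249+81)/2⌋ = 165
G: ⌊(165+130)/2⌋ = 147
B: ⌊(218+97)/2⌋ = 157
= RGB(165, 147, 157)


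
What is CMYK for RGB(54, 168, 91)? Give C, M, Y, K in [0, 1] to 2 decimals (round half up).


R'=54/255≈0.2118, G'=168/255≈0.6588, B'=91/255≈0.3569
K = 1 - max(R',G',B') = 1 - 168/255 = 87/255 = 0.34117… → 0.34
(1-R'-K)/(1-K) simplifies to (max-R)/max with max = 168:
C = (168-54)/168 = 114/168 = 0.67857… → 0.68
M = (168-168)/168 = 0/168 = 0 → 0.00
Y = (168-91)/168 = 77/168 = 0.45833… → 0.46
= CMYK(0.68, 0.00, 0.46, 0.34)


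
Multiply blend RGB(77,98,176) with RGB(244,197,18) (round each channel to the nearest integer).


Multiply: C = A×B/255, rounded to nearest integer
R: 77×244/255 = 18788/255 ≈ 73.678 → 74
G: 98×197/255 = 19306/255 ≈ 75.710 → 76
B: 176×18/255 = 3168/255 ≈ 12.424 → 12
= RGB(74, 76, 12)


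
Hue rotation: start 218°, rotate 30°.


New hue = (H + rotation) mod 360
New hue = (218 + 30) mod 360
= 248 mod 360
= 248°


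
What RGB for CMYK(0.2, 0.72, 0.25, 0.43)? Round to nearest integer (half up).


R = 255 × (1-C) × (1-K) = 255 × 0.80 × 0.57 = 116.28 → 116
G = 255 × (1-M) × (1-K) = 255 × 0.28 × 0.57 = 40.698 → 41
B = 255 × (1-Y) × (1-K) = 255 × 0.75 × 0.57 = 109.0125 → 109
= RGB(116, 41, 109)


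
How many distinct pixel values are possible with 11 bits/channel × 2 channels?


Total bits = 11 bits/channel × 2 channels = 22 bits
Distinct pixel values = 2^22
= 4,194,304 pixel values


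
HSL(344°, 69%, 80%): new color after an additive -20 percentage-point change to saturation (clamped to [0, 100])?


Original S = 69%
Adjustment = -20 percentage points
New S = 69 + (-20) = 49
Clamp to [0, 100] → 49
= HSL(344°, 49%, 80%)


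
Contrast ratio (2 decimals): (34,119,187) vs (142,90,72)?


Linearize each sRGB channel c=v/255: c/12.92 if c ≤ 0.04045 else ((c+0.055)/1.055)^2.4
L = 0.2126×R_lin + 0.7152×G_lin + 0.0722×B_lin
Color 1 (34,119,187):
  R=34: 34/255≈0.1333 > 0.04045 → ((0.1333+0.055)/1.055)^2.4 ≈ 0.01600
  G=119: 119/255≈0.4667 > 0.04045 → ((0.4667+0.055)/1.055)^2.4 ≈ 0.18447
  B=187: 187/255≈0.7333 > 0.04045 → ((0.7333+0.055)/1.055)^2.4 ≈ 0.49693
  L1 = 0.2126×0.01600 + 0.7152×0.18447 + 0.0722×0.49693 ≈ 0.17122
Color 2 (142,90,72):
  R=142: 142/255≈0.5569 > 0.04045 → ((0.5569+0.055)/1.055)^2.4 ≈ 0.27050
  G=90: 90/255≈0.3529 > 0.04045 → ((0.3529+0.055)/1.055)^2.4 ≈ 0.10224
  B=72: 72/255≈0.2824 > 0.04045 → ((0.2824+0.055)/1.055)^2.4 ≈ 0.06480
  L2 = 0.2126×0.27050 + 0.7152×0.10224 + 0.0722×0.06480 ≈ 0.13531
Lighter = 0.17122, Darker = 0.13531
Ratio = (L_lighter + 0.05) / (L_darker + 0.05)
Ratio = (0.17122 + 0.05) / (0.13531 + 0.05) = 0.22122 / 0.18531 ≈ 1.1938
Ratio ≈ 1.19:1


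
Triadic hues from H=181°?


Triadic: equally spaced at 120° intervals
H1 = 181°
H2 = (181 + 120) mod 360 = 301°
H3 = (181 + 240) mod 360 = 61°
Triadic = 181°, 301°, 61°


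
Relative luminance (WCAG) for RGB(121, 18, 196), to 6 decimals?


Linearize each channel (sRGB transfer function): c = v/255; c_lin = c/12.92 if c ≤ 0.04045, else ((c+0.055)/1.055)^2.4
  R: 121/255 ≈ 0.474510 > 0.04045 → ((0.474510+0.055)/1.055)^2.4 ≈ 0.191202
  G: 18/255 ≈ 0.070588 > 0.04045 → ((0.070588+0.055)/1.055)^2.4 ≈ 0.006049
  B: 196/255 ≈ 0.768627 > 0.04045 → ((0.768627+0.055)/1.055)^2.4 ≈ 0.552011
R_lin = 0.191202, G_lin = 0.006049, B_lin = 0.552011
L = 0.2126×R + 0.7152×G + 0.0722×B
L = 0.2126×0.191202 + 0.7152×0.006049 + 0.0722×0.552011
L ≈ 0.084831


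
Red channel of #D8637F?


Color: #D8637F
R = D8 = 216
G = 63 = 99
B = 7F = 127
Red = 216


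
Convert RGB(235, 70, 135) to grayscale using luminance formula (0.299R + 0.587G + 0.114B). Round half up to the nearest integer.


Gray = 0.299×R + 0.587×G + 0.114×B
Gray = 0.299×235 + 0.587×70 + 0.114×135
Gray = 70.265 + 41.090 + 15.390
Gray = 126.745 → round half up → 127
Gray = 127


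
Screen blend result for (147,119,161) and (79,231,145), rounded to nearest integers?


Screen: C = 255 - (255-A)×(255-B)/255, rounded to nearest integer
R: 255 - (255-147)×(255-79)/255 = 255 - 19008/255 ≈ 255 - 74.541 = 180.459 → 180
G: 255 - (255-119)×(255-231)/255 = 255 - 3264/255 ≈ 255 - 12.800 = 242.200 → 242
B: 255 - (255-161)×(255-145)/255 = 255 - 10340/255 ≈ 255 - 40.549 = 214.451 → 214
= RGB(180, 242, 214)


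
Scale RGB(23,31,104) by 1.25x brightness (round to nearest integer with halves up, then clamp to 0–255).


Multiply each channel by 1.25, round half up, clamp to [0, 255]
R: 23×1.25 = 28.75 → round → 29
G: 31×1.25 = 38.75 → round → 39
B: 104×1.25 = 130
= RGB(29, 39, 130)


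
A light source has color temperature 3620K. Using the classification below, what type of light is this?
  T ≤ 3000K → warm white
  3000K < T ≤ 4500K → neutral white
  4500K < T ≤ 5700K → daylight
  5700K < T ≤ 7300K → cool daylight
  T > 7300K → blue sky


Temperature: 3620K
3000K < 3620K ≤ 4500K → neutral white
Classification: neutral white


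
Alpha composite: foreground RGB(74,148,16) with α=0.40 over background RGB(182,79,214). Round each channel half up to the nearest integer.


C = α×F + (1-α)×B, with 1-α = 0.60
R: 0.40×74 + 0.60×182 = 29.60 + 109.20 = 138.80 → 139
G: 0.40×148 + 0.60×79 = 59.20 + 47.40 = 106.60 → 107
B: 0.40×16 + 0.60×214 = 6.40 + 128.40 = 134.80 → 135
= RGB(139, 107, 135)


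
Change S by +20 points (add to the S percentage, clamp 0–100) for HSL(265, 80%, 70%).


Original S = 80%
Adjustment = +20 percentage points
New S = 80 + (20) = 100
Clamp to [0, 100] → 100
= HSL(265°, 100%, 70%)


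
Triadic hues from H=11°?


Triadic: equally spaced at 120° intervals
H1 = 11°
H2 = (11 + 120) mod 360 = 131°
H3 = (11 + 240) mod 360 = 251°
Triadic = 11°, 131°, 251°


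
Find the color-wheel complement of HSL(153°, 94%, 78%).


Complement = opposite side of color wheel = hue + 180°
H' = (153 + 180) mod 360 = 333°
S and L unchanged.
= HSL(333°, 94%, 78%)


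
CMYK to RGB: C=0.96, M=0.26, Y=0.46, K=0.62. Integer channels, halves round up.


R = 255 × (1-C) × (1-K) = 255 × 0.04 × 0.38 = 3.876 → 4
G = 255 × (1-M) × (1-K) = 255 × 0.74 × 0.38 = 71.706 → 72
B = 255 × (1-Y) × (1-K) = 255 × 0.54 × 0.38 = 52.326 → 52
= RGB(4, 72, 52)


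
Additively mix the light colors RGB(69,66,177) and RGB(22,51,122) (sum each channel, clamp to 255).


Additive: each channel = min(255, C₁+C₂)
R: 69+22 = 91 → 91
G: 66+51 = 117 → 117
B: 177+122 = 299 → 255
= RGB(91, 117, 255)


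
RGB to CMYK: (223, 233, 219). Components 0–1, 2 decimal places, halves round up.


R'=223/255≈0.8745, G'=233/255≈0.9137, B'=219/255≈0.8588
K = 1 - max(R',G',B') = 1 - 233/255 = 22/255 = 0.08627… → 0.09
(1-R'-K)/(1-K) simplifies to (max-R)/max with max = 233:
C = (233-223)/233 = 10/233 = 0.04291… → 0.04
M = (233-233)/233 = 0/233 = 0 → 0.00
Y = (233-219)/233 = 14/233 = 0.06008… → 0.06
= CMYK(0.04, 0.00, 0.06, 0.09)


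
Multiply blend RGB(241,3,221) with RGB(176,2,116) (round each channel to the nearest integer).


Multiply: C = A×B/255, rounded to nearest integer
R: 241×176/255 = 42416/255 ≈ 166.337 → 166
G: 3×2/255 = 6/255 ≈ 0.024 → 0
B: 221×116/255 = 25636/255 ≈ 100.533 → 101
= RGB(166, 0, 101)


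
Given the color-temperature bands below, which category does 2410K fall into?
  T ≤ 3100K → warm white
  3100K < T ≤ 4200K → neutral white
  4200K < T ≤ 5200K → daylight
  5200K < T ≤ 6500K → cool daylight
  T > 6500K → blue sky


Temperature: 2410K
2410K ≤ 3100K → warm white
Classification: warm white


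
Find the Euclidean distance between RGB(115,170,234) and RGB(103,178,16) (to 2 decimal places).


d = √[(R₁-R₂)² + (G₁-G₂)² + (B₁-B₂)²]
d = √[(115-103)² + (170-178)² + (234-16)²]
d = √[144 + 64 + 47524]
d = √47732
d ≈ 218.48


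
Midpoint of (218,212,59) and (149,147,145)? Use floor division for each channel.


Midpoint: each channel = ⌊(C₁+C₂)/2⌋
R: ⌊(218+149)/2⌋ = 183
G: ⌊(212+147)/2⌋ = 179
B: ⌊(59+145)/2⌋ = 102
= RGB(183, 179, 102)


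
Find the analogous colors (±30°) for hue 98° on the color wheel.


Base hue: 98°
Left analog: (98 - 30) mod 360 = 68°
Right analog: (98 + 30) mod 360 = 128°
Analogous hues = 68° and 128°


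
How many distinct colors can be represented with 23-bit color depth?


Colors = 2^bits = 2^23
= 8,388,608 colors


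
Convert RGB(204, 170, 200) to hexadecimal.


R = 204 → CC (hex)
G = 170 → AA (hex)
B = 200 → C8 (hex)
Hex = #CCAAC8


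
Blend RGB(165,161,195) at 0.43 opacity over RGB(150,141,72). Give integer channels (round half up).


C = α×F + (1-α)×B, with 1-α = 0.57
R: 0.43×165 + 0.57×150 = 70.95 + 85.50 = 156.45 → 156
G: 0.43×161 + 0.57×141 = 69.23 + 80.37 = 149.60 → 150
B: 0.43×195 + 0.57×72 = 83.85 + 41.04 = 124.89 → 125
= RGB(156, 150, 125)


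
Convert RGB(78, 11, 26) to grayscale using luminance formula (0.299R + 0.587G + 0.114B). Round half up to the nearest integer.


Gray = 0.299×R + 0.587×G + 0.114×B
Gray = 0.299×78 + 0.587×11 + 0.114×26
Gray = 23.322 + 6.457 + 2.964
Gray = 32.743 → round half up → 33
Gray = 33


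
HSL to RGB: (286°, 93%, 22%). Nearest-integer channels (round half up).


H=286°, S=0.93, L=0.22
C = (1-|2L-1|)×S = (1-|-0.56|)×0.93 = 0.4092
H' = H/60 = 286/60 ≈ 4.7667; X = C×(1-|H' mod 2 - 1|) = 0.31372
m = L - C/2 = 0.22 - 0.2046 = 0.0154
Sector ⌊H'⌋ = 4 → (R',G',B') = (0.31372, 0.0, 0.4092)
RGB = ((R'+m)×255, (G'+m)×255, (B'+m)×255) = (83.9256, 3.927, 108.273)
Round half up → RGB(84, 4, 108)


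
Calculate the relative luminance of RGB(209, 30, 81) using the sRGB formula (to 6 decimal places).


Linearize each channel (sRGB transfer function): c = v/255; c_lin = c/12.92 if c ≤ 0.04045, else ((c+0.055)/1.055)^2.4
  R: 209/255 ≈ 0.819608 > 0.04045 → ((0.819608+0.055)/1.055)^2.4 ≈ 0.637597
  G: 30/255 ≈ 0.117647 > 0.04045 → ((0.117647+0.055)/1.055)^2.4 ≈ 0.012983
  B: 81/255 ≈ 0.317647 > 0.04045 → ((0.317647+0.055)/1.055)^2.4 ≈ 0.082283
R_lin = 0.637597, G_lin = 0.012983, B_lin = 0.082283
L = 0.2126×R + 0.7152×G + 0.0722×B
L = 0.2126×0.637597 + 0.7152×0.012983 + 0.0722×0.082283
L ≈ 0.150779


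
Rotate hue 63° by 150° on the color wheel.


New hue = (H + rotation) mod 360
New hue = (63 + 150) mod 360
= 213 mod 360
= 213°


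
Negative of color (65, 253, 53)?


Invert: (255-R, 255-G, 255-B)
R: 255-65 = 190
G: 255-253 = 2
B: 255-53 = 202
= RGB(190, 2, 202)


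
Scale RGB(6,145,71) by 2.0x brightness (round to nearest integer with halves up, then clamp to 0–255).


Multiply each channel by 2.0, round half up, clamp to [0, 255]
R: 6×2.0 = 12
G: 145×2.0 = 290 → clamp → 255
B: 71×2.0 = 142
= RGB(12, 255, 142)


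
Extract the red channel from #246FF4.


Color: #246FF4
R = 24 = 36
G = 6F = 111
B = F4 = 244
Red = 36


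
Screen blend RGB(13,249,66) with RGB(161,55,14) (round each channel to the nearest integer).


Screen: C = 255 - (255-A)×(255-B)/255, rounded to nearest integer
R: 255 - (255-13)×(255-161)/255 = 255 - 22748/255 ≈ 255 - 89.208 = 165.792 → 166
G: 255 - (255-249)×(255-55)/255 = 255 - 1200/255 ≈ 255 - 4.706 = 250.294 → 250
B: 255 - (255-66)×(255-14)/255 = 255 - 45549/255 ≈ 255 - 178.624 = 76.376 → 76
= RGB(166, 250, 76)


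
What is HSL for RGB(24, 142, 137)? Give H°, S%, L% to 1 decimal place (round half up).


Normalize: R'=24/255≈0.0941, G'=142/255≈0.5569, B'=137/255≈0.5373
Max=142/255, Min=24/255, Δ=Max-Min=118/255
L = (Max+Min)/2 = (142+24)/510 = 166/510 = 0.32549… → L = 32.5%
L ≤ 0.5 → S = Δ/(Max+Min) = 118/(142+24) = 118/166 = 0.71084… → S = 71.1%
(the 1/255 factors cancel in S and H, so raw channel differences can be used)
Max is G' → H = 60 × ((B-R)/Δ + 2) = 60 × ((137-24)/118 + 2)
  113/118 + 2 = 0.9576… + 2 = 2.9576…
  H = 60 × 2.9576… = 177.457…° → H = 177.5°
= HSL(177.5°, 71.1%, 32.5%)


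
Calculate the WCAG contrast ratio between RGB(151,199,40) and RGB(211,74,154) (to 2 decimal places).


Linearize each sRGB channel c=v/255: c/12.92 if c ≤ 0.04045 else ((c+0.055)/1.055)^2.4
L = 0.2126×R_lin + 0.7152×G_lin + 0.0722×B_lin
Color 1 (151,199,40):
  R=151: 151/255≈0.5922 > 0.04045 → ((0.5922+0.055)/1.055)^2.4 ≈ 0.30947
  G=199: 199/255≈0.7804 > 0.04045 → ((0.7804+0.055)/1.055)^2.4 ≈ 0.57112
  B=40: 40/255≈0.1569 > 0.04045 → ((0.1569+0.055)/1.055)^2.4 ≈ 0.02122
  L1 = 0.2126×0.30947 + 0.7152×0.57112 + 0.0722×0.02122 ≈ 0.47579
Color 2 (211,74,154):
  R=211: 211/255≈0.8275 > 0.04045 → ((0.8275+0.055)/1.055)^2.4 ≈ 0.65141
  G=74: 74/255≈0.2902 > 0.04045 → ((0.2902+0.055)/1.055)^2.4 ≈ 0.06848
  B=154: 154/255≈0.6039 > 0.04045 → ((0.6039+0.055)/1.055)^2.4 ≈ 0.32314
  L2 = 0.2126×0.65141 + 0.7152×0.06848 + 0.0722×0.32314 ≈ 0.21080
Lighter = 0.47579, Darker = 0.21080
Ratio = (L_lighter + 0.05) / (L_darker + 0.05)
Ratio = (0.47579 + 0.05) / (0.21080 + 0.05) = 0.52579 / 0.26080 ≈ 2.0161
Ratio ≈ 2.02:1


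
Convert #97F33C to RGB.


97 → 151 (R)
F3 → 243 (G)
3C → 60 (B)
= RGB(151, 243, 60)


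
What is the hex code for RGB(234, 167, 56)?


R = 234 → EA (hex)
G = 167 → A7 (hex)
B = 56 → 38 (hex)
Hex = #EAA738


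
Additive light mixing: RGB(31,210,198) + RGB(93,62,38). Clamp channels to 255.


Additive: each channel = min(255, C₁+C₂)
R: 31+93 = 124 → 124
G: 210+62 = 272 → 255
B: 198+38 = 236 → 236
= RGB(124, 255, 236)


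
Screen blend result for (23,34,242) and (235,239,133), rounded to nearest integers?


Screen: C = 255 - (255-A)×(255-B)/255, rounded to nearest integer
R: 255 - (255-23)×(255-235)/255 = 255 - 4640/255 ≈ 255 - 18.196 = 236.804 → 237
G: 255 - (255-34)×(255-239)/255 = 255 - 3536/255 ≈ 255 - 13.867 = 241.133 → 241
B: 255 - (255-242)×(255-133)/255 = 255 - 1586/255 ≈ 255 - 6.220 = 248.780 → 249
= RGB(237, 241, 249)


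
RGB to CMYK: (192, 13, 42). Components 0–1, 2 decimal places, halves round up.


R'=192/255≈0.7529, G'=13/255≈0.0510, B'=42/255≈0.1647
K = 1 - max(R',G',B') = 1 - 192/255 = 63/255 = 0.24705… → 0.25
(1-R'-K)/(1-K) simplifies to (max-R)/max with max = 192:
C = (192-192)/192 = 0/192 = 0 → 0.00
M = (192-13)/192 = 179/192 = 0.93229… → 0.93
Y = (192-42)/192 = 150/192 = 0.78125 → 0.78
= CMYK(0.00, 0.93, 0.78, 0.25)


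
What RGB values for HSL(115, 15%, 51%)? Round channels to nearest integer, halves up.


H=115°, S=0.15, L=0.51
C = (1-|2L-1|)×S = (1-|0.02|)×0.15 = 0.147
H' = H/60 = 115/60 ≈ 1.9167; X = C×(1-|H' mod 2 - 1|) = 0.01225
m = L - C/2 = 0.51 - 0.0735 = 0.4365
Sector ⌊H'⌋ = 1 → (R',G',B') = (0.01225, 0.147, 0.0)
RGB = ((R'+m)×255, (G'+m)×255, (B'+m)×255) = (114.43125, 148.7925, 111.3075)
Round half up → RGB(114, 149, 111)


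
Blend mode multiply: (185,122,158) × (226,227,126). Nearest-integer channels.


Multiply: C = A×B/255, rounded to nearest integer
R: 185×226/255 = 41810/255 ≈ 163.961 → 164
G: 122×227/255 = 27694/255 ≈ 108.604 → 109
B: 158×126/255 = 19908/255 ≈ 78.071 → 78
= RGB(164, 109, 78)


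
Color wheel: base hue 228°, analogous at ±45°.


Base hue: 228°
Left analog: (228 - 45) mod 360 = 183°
Right analog: (228 + 45) mod 360 = 273°
Analogous hues = 183° and 273°


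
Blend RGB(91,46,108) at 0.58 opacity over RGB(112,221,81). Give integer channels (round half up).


C = α×F + (1-α)×B, with 1-α = 0.42
R: 0.58×91 + 0.42×112 = 52.78 + 47.04 = 99.82 → 100
G: 0.58×46 + 0.42×221 = 26.68 + 92.82 = 119.50 → 120
B: 0.58×108 + 0.42×81 = 62.64 + 34.02 = 96.66 → 97
= RGB(100, 120, 97)


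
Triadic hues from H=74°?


Triadic: equally spaced at 120° intervals
H1 = 74°
H2 = (74 + 120) mod 360 = 194°
H3 = (74 + 240) mod 360 = 314°
Triadic = 74°, 194°, 314°


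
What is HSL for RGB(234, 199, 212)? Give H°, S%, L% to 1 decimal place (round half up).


Normalize: R'=234/255≈0.9176, G'=199/255≈0.7804, B'=212/255≈0.8314
Max=234/255, Min=199/255, Δ=Max-Min=35/255
L = (Max+Min)/2 = (234+199)/510 = 433/510 = 0.84901… → L = 84.9%
L > 0.5 → S = Δ/(2-Max-Min) = 35/(510-234-199) = 35/77 = 0.45454… → S = 45.5%
(the 1/255 factors cancel in S and H, so raw channel differences can be used)
Max is R' → H = 60 × (((G-B)/Δ) mod 6) = 60 × (((199-212)/35) mod 6)
  (-13)/35 = -0.3714…; negative, so add 6 → 5.6285…
  H = 60 × 5.6285… = 337.714…° → H = 337.7°
= HSL(337.7°, 45.5%, 84.9%)


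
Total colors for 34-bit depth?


Colors = 2^bits = 2^34
= 17,179,869,184 colors


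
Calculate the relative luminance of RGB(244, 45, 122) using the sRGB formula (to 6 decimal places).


Linearize each channel (sRGB transfer function): c = v/255; c_lin = c/12.92 if c ≤ 0.04045, else ((c+0.055)/1.055)^2.4
  R: 244/255 ≈ 0.956863 > 0.04045 → ((0.956863+0.055)/1.055)^2.4 ≈ 0.904661
  G: 45/255 ≈ 0.176471 > 0.04045 → ((0.176471+0.055)/1.055)^2.4 ≈ 0.026241
  B: 122/255 ≈ 0.478431 > 0.04045 → ((0.478431+0.055)/1.055)^2.4 ≈ 0.194618
R_lin = 0.904661, G_lin = 0.026241, B_lin = 0.194618
L = 0.2126×R + 0.7152×G + 0.0722×B
L = 0.2126×0.904661 + 0.7152×0.026241 + 0.0722×0.194618
L ≈ 0.225150


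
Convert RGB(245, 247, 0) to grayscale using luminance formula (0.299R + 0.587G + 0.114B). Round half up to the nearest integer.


Gray = 0.299×R + 0.587×G + 0.114×B
Gray = 0.299×245 + 0.587×247 + 0.114×0
Gray = 73.255 + 144.989 + 0.000
Gray = 218.244 → round half up → 218
Gray = 218


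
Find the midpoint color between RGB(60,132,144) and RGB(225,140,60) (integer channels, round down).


Midpoint: each channel = ⌊(C₁+C₂)/2⌋
R: ⌊(60+225)/2⌋ = 142
G: ⌊(132+140)/2⌋ = 136
B: ⌊(144+60)/2⌋ = 102
= RGB(142, 136, 102)


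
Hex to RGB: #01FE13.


01 → 1 (R)
FE → 254 (G)
13 → 19 (B)
= RGB(1, 254, 19)


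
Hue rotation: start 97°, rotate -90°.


New hue = (H + rotation) mod 360
New hue = (97 -90) mod 360
= 7 mod 360
= 7°


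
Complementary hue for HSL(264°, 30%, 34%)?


Complement = opposite side of color wheel = hue + 180°
H' = (264 + 180) mod 360 = 84°
S and L unchanged.
= HSL(84°, 30%, 34%)


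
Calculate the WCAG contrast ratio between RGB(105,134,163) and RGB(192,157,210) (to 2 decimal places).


Linearize each sRGB channel c=v/255: c/12.92 if c ≤ 0.04045 else ((c+0.055)/1.055)^2.4
L = 0.2126×R_lin + 0.7152×G_lin + 0.0722×B_lin
Color 1 (105,134,163):
  R=105: 105/255≈0.4118 > 0.04045 → ((0.4118+0.055)/1.055)^2.4 ≈ 0.14126
  G=134: 134/255≈0.5255 > 0.04045 → ((0.5255+0.055)/1.055)^2.4 ≈ 0.23840
  B=163: 163/255≈0.6392 > 0.04045 → ((0.6392+0.055)/1.055)^2.4 ≈ 0.36625
  L1 = 0.2126×0.14126 + 0.7152×0.23840 + 0.0722×0.36625 ≈ 0.22698
Color 2 (192,157,210):
  R=192: 192/255≈0.7529 > 0.04045 → ((0.7529+0.055)/1.055)^2.4 ≈ 0.52712
  G=157: 157/255≈0.6157 > 0.04045 → ((0.6157+0.055)/1.055)^2.4 ≈ 0.33716
  B=210: 210/255≈0.8235 > 0.04045 → ((0.8235+0.055)/1.055)^2.4 ≈ 0.64448
  L2 = 0.2126×0.52712 + 0.7152×0.33716 + 0.0722×0.64448 ≈ 0.39974
Lighter = 0.39974, Darker = 0.22698
Ratio = (L_lighter + 0.05) / (L_darker + 0.05)
Ratio = (0.39974 + 0.05) / (0.22698 + 0.05) = 0.44974 / 0.27698 ≈ 1.6237
Ratio ≈ 1.62:1


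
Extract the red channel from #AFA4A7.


Color: #AFA4A7
R = AF = 175
G = A4 = 164
B = A7 = 167
Red = 175


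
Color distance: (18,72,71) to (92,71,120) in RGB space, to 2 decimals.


d = √[(R₁-R₂)² + (G₁-G₂)² + (B₁-B₂)²]
d = √[(18-92)² + (72-71)² + (71-120)²]
d = √[5476 + 1 + 2401]
d = √7878
d ≈ 88.76


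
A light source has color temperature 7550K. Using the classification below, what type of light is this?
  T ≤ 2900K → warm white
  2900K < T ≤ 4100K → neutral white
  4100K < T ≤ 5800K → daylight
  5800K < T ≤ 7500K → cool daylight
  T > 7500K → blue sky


Temperature: 7550K
7550K > 7500K → blue sky
Classification: blue sky


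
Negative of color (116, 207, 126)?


Invert: (255-R, 255-G, 255-B)
R: 255-116 = 139
G: 255-207 = 48
B: 255-126 = 129
= RGB(139, 48, 129)


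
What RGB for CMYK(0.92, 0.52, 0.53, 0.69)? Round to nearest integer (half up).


R = 255 × (1-C) × (1-K) = 255 × 0.08 × 0.31 = 6.324 → 6
G = 255 × (1-M) × (1-K) = 255 × 0.48 × 0.31 = 37.944 → 38
B = 255 × (1-Y) × (1-K) = 255 × 0.47 × 0.31 = 37.1535 → 37
= RGB(6, 38, 37)


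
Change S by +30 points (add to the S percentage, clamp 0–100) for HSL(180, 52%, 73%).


Original S = 52%
Adjustment = +30 percentage points
New S = 52 + (30) = 82
Clamp to [0, 100] → 82
= HSL(180°, 82%, 73%)


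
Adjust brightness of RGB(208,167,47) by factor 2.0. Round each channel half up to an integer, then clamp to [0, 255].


Multiply each channel by 2.0, round half up, clamp to [0, 255]
R: 208×2.0 = 416 → clamp → 255
G: 167×2.0 = 334 → clamp → 255
B: 47×2.0 = 94
= RGB(255, 255, 94)


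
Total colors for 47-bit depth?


Colors = 2^bits = 2^47
= 140,737,488,355,328 colors


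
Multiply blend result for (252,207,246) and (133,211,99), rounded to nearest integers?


Multiply: C = A×B/255, rounded to nearest integer
R: 252×133/255 = 33516/255 ≈ 131.435 → 131
G: 207×211/255 = 43677/255 ≈ 171.282 → 171
B: 246×99/255 = 24354/255 ≈ 95.506 → 96
= RGB(131, 171, 96)


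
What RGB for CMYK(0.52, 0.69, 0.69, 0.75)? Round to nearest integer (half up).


R = 255 × (1-C) × (1-K) = 255 × 0.48 × 0.25 = 30.6 → 31
G = 255 × (1-M) × (1-K) = 255 × 0.31 × 0.25 = 19.7625 → 20
B = 255 × (1-Y) × (1-K) = 255 × 0.31 × 0.25 = 19.7625 → 20
= RGB(31, 20, 20)


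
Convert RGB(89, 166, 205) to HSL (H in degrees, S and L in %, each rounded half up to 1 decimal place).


Normalize: R'=89/255≈0.3490, G'=166/255≈0.6510, B'=205/255≈0.8039
Max=205/255, Min=89/255, Δ=Max-Min=116/255
L = (Max+Min)/2 = (205+89)/510 = 294/510 = 0.57647… → L = 57.6%
L > 0.5 → S = Δ/(2-Max-Min) = 116/(510-205-89) = 116/216 = 0.53703… → S = 53.7%
(the 1/255 factors cancel in S and H, so raw channel differences can be used)
Max is B' → H = 60 × ((R-G)/Δ + 4) = 60 × ((89-166)/116 + 4)
  -77/116 + 4 = -0.6637… + 4 = 3.3362…
  H = 60 × 3.3362… = 200.172…° → H = 200.2°
= HSL(200.2°, 53.7%, 57.6%)


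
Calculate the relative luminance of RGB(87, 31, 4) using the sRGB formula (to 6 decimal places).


Linearize each channel (sRGB transfer function): c = v/255; c_lin = c/12.92 if c ≤ 0.04045, else ((c+0.055)/1.055)^2.4
  R: 87/255 ≈ 0.341176 > 0.04045 → ((0.341176+0.055)/1.055)^2.4 ≈ 0.095307
  G: 31/255 ≈ 0.121569 > 0.04045 → ((0.121569+0.055)/1.055)^2.4 ≈ 0.013702
  B: 4/255 ≈ 0.015686 ≤ 0.04045 → 0.015686/12.92 ≈ 0.001214
R_lin = 0.095307, G_lin = 0.013702, B_lin = 0.001214
L = 0.2126×R + 0.7152×G + 0.0722×B
L = 0.2126×0.095307 + 0.7152×0.013702 + 0.0722×0.001214
L ≈ 0.030150


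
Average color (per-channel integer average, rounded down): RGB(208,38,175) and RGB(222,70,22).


Midpoint: each channel = ⌊(C₁+C₂)/2⌋
R: ⌊(208+222)/2⌋ = 215
G: ⌊(38+70)/2⌋ = 54
B: ⌊(175+22)/2⌋ = 98
= RGB(215, 54, 98)


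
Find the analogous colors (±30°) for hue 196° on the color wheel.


Base hue: 196°
Left analog: (196 - 30) mod 360 = 166°
Right analog: (196 + 30) mod 360 = 226°
Analogous hues = 166° and 226°


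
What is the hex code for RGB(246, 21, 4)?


R = 246 → F6 (hex)
G = 21 → 15 (hex)
B = 4 → 04 (hex)
Hex = #F61504


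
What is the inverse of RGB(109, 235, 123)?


Invert: (255-R, 255-G, 255-B)
R: 255-109 = 146
G: 255-235 = 20
B: 255-123 = 132
= RGB(146, 20, 132)


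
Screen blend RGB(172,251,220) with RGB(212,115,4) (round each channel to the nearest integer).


Screen: C = 255 - (255-A)×(255-B)/255, rounded to nearest integer
R: 255 - (255-172)×(255-212)/255 = 255 - 3569/255 ≈ 255 - 13.996 = 241.004 → 241
G: 255 - (255-251)×(255-115)/255 = 255 - 560/255 ≈ 255 - 2.196 = 252.804 → 253
B: 255 - (255-220)×(255-4)/255 = 255 - 8785/255 ≈ 255 - 34.451 = 220.549 → 221
= RGB(241, 253, 221)


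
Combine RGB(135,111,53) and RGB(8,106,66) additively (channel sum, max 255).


Additive: each channel = min(255, C₁+C₂)
R: 135+8 = 143 → 143
G: 111+106 = 217 → 217
B: 53+66 = 119 → 119
= RGB(143, 217, 119)


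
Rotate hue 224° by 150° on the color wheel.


New hue = (H + rotation) mod 360
New hue = (224 + 150) mod 360
= 374 mod 360
= 14°


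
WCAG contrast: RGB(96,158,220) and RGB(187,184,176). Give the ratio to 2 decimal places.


Linearize each sRGB channel c=v/255: c/12.92 if c ≤ 0.04045 else ((c+0.055)/1.055)^2.4
L = 0.2126×R_lin + 0.7152×G_lin + 0.0722×B_lin
Color 1 (96,158,220):
  R=96: 96/255≈0.3765 > 0.04045 → ((0.3765+0.055)/1.055)^2.4 ≈ 0.11697
  G=158: 158/255≈0.6196 > 0.04045 → ((0.6196+0.055)/1.055)^2.4 ≈ 0.34191
  B=220: 220/255≈0.8627 > 0.04045 → ((0.8627+0.055)/1.055)^2.4 ≈ 0.71569
  L1 = 0.2126×0.11697 + 0.7152×0.34191 + 0.0722×0.71569 ≈ 0.32108
Color 2 (187,184,176):
  R=187: 187/255≈0.7333 > 0.04045 → ((0.7333+0.055)/1.055)^2.4 ≈ 0.49693
  G=184: 184/255≈0.7216 > 0.04045 → ((0.7216+0.055)/1.055)^2.4 ≈ 0.47932
  B=176: 176/255≈0.6902 > 0.04045 → ((0.6902+0.055)/1.055)^2.4 ≈ 0.43415
  L2 = 0.2126×0.49693 + 0.7152×0.47932 + 0.0722×0.43415 ≈ 0.47980
Lighter = 0.47980, Darker = 0.32108
Ratio = (L_lighter + 0.05) / (L_darker + 0.05)
Ratio = (0.47980 + 0.05) / (0.32108 + 0.05) = 0.52980 / 0.37108 ≈ 1.4277
Ratio ≈ 1.43:1


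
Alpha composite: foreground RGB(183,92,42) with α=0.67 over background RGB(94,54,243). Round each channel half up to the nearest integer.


C = α×F + (1-α)×B, with 1-α = 0.33
R: 0.67×183 + 0.33×94 = 122.61 + 31.02 = 153.63 → 154
G: 0.67×92 + 0.33×54 = 61.64 + 17.82 = 79.46 → 79
B: 0.67×42 + 0.33×243 = 28.14 + 80.19 = 108.33 → 108
= RGB(154, 79, 108)


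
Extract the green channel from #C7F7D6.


Color: #C7F7D6
R = C7 = 199
G = F7 = 247
B = D6 = 214
Green = 247


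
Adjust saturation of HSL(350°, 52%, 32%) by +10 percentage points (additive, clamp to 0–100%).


Original S = 52%
Adjustment = +10 percentage points
New S = 52 + (10) = 62
Clamp to [0, 100] → 62
= HSL(350°, 62%, 32%)


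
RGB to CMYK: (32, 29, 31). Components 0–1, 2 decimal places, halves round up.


R'=32/255≈0.1255, G'=29/255≈0.1137, B'=31/255≈0.1216
K = 1 - max(R',G',B') = 1 - 32/255 = 223/255 = 0.87450… → 0.87
(1-R'-K)/(1-K) simplifies to (max-R)/max with max = 32:
C = (32-32)/32 = 0/32 = 0 → 0.00
M = (32-29)/32 = 3/32 = 0.09375 → 0.09
Y = (32-31)/32 = 1/32 = 0.03125 → 0.03
= CMYK(0.00, 0.09, 0.03, 0.87)


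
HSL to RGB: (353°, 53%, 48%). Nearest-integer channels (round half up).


H=353°, S=0.53, L=0.48
C = (1-|2L-1|)×S = (1-|-0.04|)×0.53 = 0.5088
H' = H/60 = 353/60 ≈ 5.8833; X = C×(1-|H' mod 2 - 1|) = 0.05936
m = L - C/2 = 0.48 - 0.2544 = 0.2256
Sector ⌊H'⌋ = 5 → (R',G',B') = (0.5088, 0.0, 0.05936)
RGB = ((R'+m)×255, (G'+m)×255, (B'+m)×255) = (187.272, 57.528, 72.6648)
Round half up → RGB(187, 58, 73)


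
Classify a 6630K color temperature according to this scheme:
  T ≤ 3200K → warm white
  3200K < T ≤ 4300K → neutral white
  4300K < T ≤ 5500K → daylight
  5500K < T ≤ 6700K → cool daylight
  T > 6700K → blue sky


Temperature: 6630K
5500K < 6630K ≤ 6700K → cool daylight
Classification: cool daylight


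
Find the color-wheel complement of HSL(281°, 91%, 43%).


Complement = opposite side of color wheel = hue + 180°
H' = (281 + 180) mod 360 = 101°
S and L unchanged.
= HSL(101°, 91%, 43%)


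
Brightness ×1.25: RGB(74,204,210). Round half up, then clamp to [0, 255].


Multiply each channel by 1.25, round half up, clamp to [0, 255]
R: 74×1.25 = 92.5 → round → 93
G: 204×1.25 = 255
B: 210×1.25 = 262.5 → round → 263 → clamp → 255
= RGB(93, 255, 255)


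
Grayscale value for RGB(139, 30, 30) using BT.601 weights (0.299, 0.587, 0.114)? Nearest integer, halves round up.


Gray = 0.299×R + 0.587×G + 0.114×B
Gray = 0.299×139 + 0.587×30 + 0.114×30
Gray = 41.561 + 17.610 + 3.420
Gray = 62.591 → round half up → 63
Gray = 63


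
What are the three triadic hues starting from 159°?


Triadic: equally spaced at 120° intervals
H1 = 159°
H2 = (159 + 120) mod 360 = 279°
H3 = (159 + 240) mod 360 = 39°
Triadic = 159°, 279°, 39°


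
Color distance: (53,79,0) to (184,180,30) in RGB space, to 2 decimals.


d = √[(R₁-R₂)² + (G₁-G₂)² + (B₁-B₂)²]
d = √[(53-184)² + (79-180)² + (0-30)²]
d = √[17161 + 10201 + 900]
d = √28262
d ≈ 168.11


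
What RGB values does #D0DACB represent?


D0 → 208 (R)
DA → 218 (G)
CB → 203 (B)
= RGB(208, 218, 203)


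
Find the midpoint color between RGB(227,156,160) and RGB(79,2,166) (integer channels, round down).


Midpoint: each channel = ⌊(C₁+C₂)/2⌋
R: ⌊(227+79)/2⌋ = 153
G: ⌊(156+2)/2⌋ = 79
B: ⌊(160+166)/2⌋ = 163
= RGB(153, 79, 163)


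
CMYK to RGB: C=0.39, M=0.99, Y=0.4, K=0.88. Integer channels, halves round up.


R = 255 × (1-C) × (1-K) = 255 × 0.61 × 0.12 = 18.666 → 19
G = 255 × (1-M) × (1-K) = 255 × 0.01 × 0.12 = 0.306 → 0
B = 255 × (1-Y) × (1-K) = 255 × 0.60 × 0.12 = 18.36 → 18
= RGB(19, 0, 18)


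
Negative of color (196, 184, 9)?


Invert: (255-R, 255-G, 255-B)
R: 255-196 = 59
G: 255-184 = 71
B: 255-9 = 246
= RGB(59, 71, 246)


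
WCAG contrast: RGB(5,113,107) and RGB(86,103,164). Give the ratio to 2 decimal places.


Linearize each sRGB channel c=v/255: c/12.92 if c ≤ 0.04045 else ((c+0.055)/1.055)^2.4
L = 0.2126×R_lin + 0.7152×G_lin + 0.0722×B_lin
Color 1 (5,113,107):
  R=5: 5/255≈0.0196 ≤ 0.04045 → 0.0196/12.92 ≈ 0.00152
  G=113: 113/255≈0.4431 > 0.04045 → ((0.4431+0.055)/1.055)^2.4 ≈ 0.16513
  B=107: 107/255≈0.4196 > 0.04045 → ((0.4196+0.055)/1.055)^2.4 ≈ 0.14703
  L1 = 0.2126×0.00152 + 0.7152×0.16513 + 0.0722×0.14703 ≈ 0.12904
Color 2 (86,103,164):
  R=86: 86/255≈0.3373 > 0.04045 → ((0.3373+0.055)/1.055)^2.4 ≈ 0.09306
  G=103: 103/255≈0.4039 > 0.04045 → ((0.4039+0.055)/1.055)^2.4 ≈ 0.13563
  B=164: 164/255≈0.6431 > 0.04045 → ((0.6431+0.055)/1.055)^2.4 ≈ 0.37124
  L2 = 0.2126×0.09306 + 0.7152×0.13563 + 0.0722×0.37124 ≈ 0.14359
Lighter = 0.14359, Darker = 0.12904
Ratio = (L_lighter + 0.05) / (L_darker + 0.05)
Ratio = (0.14359 + 0.05) / (0.12904 + 0.05) = 0.19359 / 0.17904 ≈ 1.0813
Ratio ≈ 1.08:1


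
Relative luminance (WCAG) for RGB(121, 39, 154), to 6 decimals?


Linearize each channel (sRGB transfer function): c = v/255; c_lin = c/12.92 if c ≤ 0.04045, else ((c+0.055)/1.055)^2.4
  R: 121/255 ≈ 0.474510 > 0.04045 → ((0.474510+0.055)/1.055)^2.4 ≈ 0.191202
  G: 39/255 ≈ 0.152941 > 0.04045 → ((0.152941+0.055)/1.055)^2.4 ≈ 0.020289
  B: 154/255 ≈ 0.603922 > 0.04045 → ((0.603922+0.055)/1.055)^2.4 ≈ 0.323143
R_lin = 0.191202, G_lin = 0.020289, B_lin = 0.323143
L = 0.2126×R + 0.7152×G + 0.0722×B
L = 0.2126×0.191202 + 0.7152×0.020289 + 0.0722×0.323143
L ≈ 0.078491


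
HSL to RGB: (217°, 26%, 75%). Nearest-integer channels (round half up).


H=217°, S=0.26, L=0.75
C = (1-|2L-1|)×S = (1-|0.50|)×0.26 = 0.13
H' = H/60 = 217/60 ≈ 3.6167; X = C×(1-|H' mod 2 - 1|) ≈ 0.0498
m = L - C/2 = 0.75 - 0.065 = 0.685
Sector ⌊H'⌋ = 3 → (R',G',B') = (0.0, ≈0.0498, 0.13)
RGB = ((R'+m)×255, (G'+m)×255, (B'+m)×255) = (174.675, 187.3825, 207.825)
Round half up → RGB(175, 187, 208)


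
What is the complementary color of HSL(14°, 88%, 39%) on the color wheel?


Complement = opposite side of color wheel = hue + 180°
H' = (14 + 180) mod 360 = 194°
S and L unchanged.
= HSL(194°, 88%, 39%)


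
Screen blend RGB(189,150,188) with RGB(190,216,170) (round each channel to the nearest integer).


Screen: C = 255 - (255-A)×(255-B)/255, rounded to nearest integer
R: 255 - (255-189)×(255-190)/255 = 255 - 4290/255 ≈ 255 - 16.824 = 238.176 → 238
G: 255 - (255-150)×(255-216)/255 = 255 - 4095/255 ≈ 255 - 16.059 = 238.941 → 239
B: 255 - (255-188)×(255-170)/255 = 255 - 5695/255 ≈ 255 - 22.333 = 232.667 → 233
= RGB(238, 239, 233)


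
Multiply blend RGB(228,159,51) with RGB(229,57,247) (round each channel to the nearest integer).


Multiply: C = A×B/255, rounded to nearest integer
R: 228×229/255 = 52212/255 ≈ 204.753 → 205
G: 159×57/255 = 9063/255 ≈ 35.541 → 36
B: 51×247/255 = 12597/255 ≈ 49.400 → 49
= RGB(205, 36, 49)


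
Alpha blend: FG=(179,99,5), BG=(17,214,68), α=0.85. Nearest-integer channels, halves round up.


C = α×F + (1-α)×B, with 1-α = 0.15
R: 0.85×179 + 0.15×17 = 152.15 + 2.55 = 154.70 → 155
G: 0.85×99 + 0.15×214 = 84.15 + 32.10 = 116.25 → 116
B: 0.85×5 + 0.15×68 = 4.25 + 10.20 = 14.45 → 14
= RGB(155, 116, 14)


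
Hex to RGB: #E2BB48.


E2 → 226 (R)
BB → 187 (G)
48 → 72 (B)
= RGB(226, 187, 72)


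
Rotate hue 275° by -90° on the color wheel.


New hue = (H + rotation) mod 360
New hue = (275 -90) mod 360
= 185 mod 360
= 185°


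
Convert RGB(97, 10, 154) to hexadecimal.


R = 97 → 61 (hex)
G = 10 → 0A (hex)
B = 154 → 9A (hex)
Hex = #610A9A


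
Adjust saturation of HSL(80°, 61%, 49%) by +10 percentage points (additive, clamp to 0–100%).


Original S = 61%
Adjustment = +10 percentage points
New S = 61 + (10) = 71
Clamp to [0, 100] → 71
= HSL(80°, 71%, 49%)


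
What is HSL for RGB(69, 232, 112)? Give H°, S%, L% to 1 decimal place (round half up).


Normalize: R'=69/255≈0.2706, G'=232/255≈0.9098, B'=112/255≈0.4392
Max=232/255, Min=69/255, Δ=Max-Min=163/255
L = (Max+Min)/2 = (232+69)/510 = 301/510 = 0.59019… → L = 59.0%
L > 0.5 → S = Δ/(2-Max-Min) = 163/(510-232-69) = 163/209 = 0.77990… → S = 78.0%
(the 1/255 factors cancel in S and H, so raw channel differences can be used)
Max is G' → H = 60 × ((B-R)/Δ + 2) = 60 × ((112-69)/163 + 2)
  43/163 + 2 = 0.2638… + 2 = 2.2638…
  H = 60 × 2.2638… = 135.828…° → H = 135.8°
= HSL(135.8°, 78.0%, 59.0%)
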